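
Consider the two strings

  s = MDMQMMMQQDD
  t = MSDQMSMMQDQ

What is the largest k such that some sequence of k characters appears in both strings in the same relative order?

Let dp[i][j] be the LCS length of the first i characters of s and the first j characters of t. dp[i][j] = dp[i-1][j-1]+1 when the i-th and j-th characters match, else max(dp[i-1][j], dp[i][j-1]).
    ·  M  S  D  Q  M  S  M  M  Q  D  Q
 ·  0  0  0  0  0  0  0  0  0  0  0  0
 M  0  1  1  1  1  1  1  1  1  1  1  1
 D  0  1  1  2  2  2  2  2  2  2  2  2
 M  0  1  1  2  2  3  3  3  3  3  3  3
 Q  0  1  1  2  3  3  3  3  3  4  4  4
 M  0  1  1  2  3  4  4  4  4  4  4  4
 M  0  1  1  2  3  4  4  5  5  5  5  5
 M  0  1  1  2  3  4  4  5  6  6  6  6
 Q  0  1  1  2  3  4  4  5  6  7  7  7
 Q  0  1  1  2  3  4  4  5  6  7  7  8
 D  0  1  1  2  3  4  4  5  6  7  8  8
 D  0  1  1  2  3  4  4  5  6  7  8  8
dp[11][11] = 8. One LCS (by backtracking along matches): MDQMMMQQ.

8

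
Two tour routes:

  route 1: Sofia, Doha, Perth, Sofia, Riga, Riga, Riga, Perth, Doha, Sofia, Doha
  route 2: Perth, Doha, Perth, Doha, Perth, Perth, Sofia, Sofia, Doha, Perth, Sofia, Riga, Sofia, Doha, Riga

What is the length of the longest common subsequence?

7

Match Sofia (route 1 #1, route 2 #8); then Doha (route 1 #2, route 2 #9); then Perth (route 1 #3, route 2 #10); then Sofia (route 1 #4, route 2 #11); then Riga (route 1 #7, route 2 #12); then Sofia (route 1 #10, route 2 #13); then Doha (route 1 #11, route 2 #14) — 7 stops in the same relative order in both, and the DP table's final entry dp[11][15] is also 7, so no common subsequence is longer.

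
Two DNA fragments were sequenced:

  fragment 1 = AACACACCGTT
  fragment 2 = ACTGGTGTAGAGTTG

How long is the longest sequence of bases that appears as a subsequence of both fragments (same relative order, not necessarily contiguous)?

Pick A at fragment 1[2]=fragment 2[1] → C at fragment 1[3]=fragment 2[2] → A at fragment 1[4]=fragment 2[9] → A at fragment 1[6]=fragment 2[11] → G at fragment 1[9]=fragment 2[12] → T at fragment 1[10]=fragment 2[13] → T at fragment 1[11]=fragment 2[14]; all 7 bases appear in both, in order. Since dp[11][15] = 7, nothing longer is possible.

7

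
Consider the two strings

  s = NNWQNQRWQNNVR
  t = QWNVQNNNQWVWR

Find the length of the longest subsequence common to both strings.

7

Taking N at s[1]=t[6], then N at s[2]=t[7], then N at s[5]=t[8], then Q at s[6]=t[9], then W at s[8]=t[10], then V at s[12]=t[11], then R at s[13]=t[13] gives a common subsequence of length 7, and the DP table's final entry dp[13][13] is also 7, so no common subsequence is longer.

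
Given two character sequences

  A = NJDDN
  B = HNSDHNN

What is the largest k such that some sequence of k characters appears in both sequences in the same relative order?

3

Let dp[i][j] be the LCS length of the first i characters of A and the first j characters of B. dp[i][j] = dp[i-1][j-1]+1 when the i-th and j-th characters match, else max(dp[i-1][j], dp[i][j-1]).
    ·  H  N  S  D  H  N  N
 ·  0  0  0  0  0  0  0  0
 N  0  0  1  1  1  1  1  1
 J  0  0  1  1  1  1  1  1
 D  0  0  1  1  2  2  2  2
 D  0  0  1  1  2  2  2  2
 N  0  0  1  1  2  2  3  3
dp[5][7] = 3. One LCS (by backtracking along matches): NDN.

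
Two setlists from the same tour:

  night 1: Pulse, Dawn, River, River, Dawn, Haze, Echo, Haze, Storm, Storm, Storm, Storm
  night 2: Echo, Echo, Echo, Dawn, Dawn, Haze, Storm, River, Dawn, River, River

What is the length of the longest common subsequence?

4

Pick Dawn (night 1 #2, night 2 #4) → Dawn (night 1 #5, night 2 #5) → Haze (night 1 #8, night 2 #6) → Storm (night 1 #9, night 2 #7); all 4 songs appear in both, in order. Since dp[12][11] = 4, nothing longer is possible.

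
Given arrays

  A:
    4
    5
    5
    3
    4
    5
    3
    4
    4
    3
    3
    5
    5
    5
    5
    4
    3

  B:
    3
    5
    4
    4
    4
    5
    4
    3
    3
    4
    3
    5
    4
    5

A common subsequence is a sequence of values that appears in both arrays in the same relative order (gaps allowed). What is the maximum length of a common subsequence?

8

Taking 4 (A #1, B #5), then 5 (A #2, B #6), then 3 (A #4, B #8), then 3 (A #7, B #9), then 4 (A #9, B #10), then 3 (A #11, B #11), then 5 (A #12, B #12), then 5 (A #15, B #14) gives a common subsequence of length 8. dp[17][14] = 8 confirms this is the maximum.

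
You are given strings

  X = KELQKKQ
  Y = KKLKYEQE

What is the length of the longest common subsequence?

4

Taking K [1,2]; then L [3,3]; then K [5,4]; then Q [7,7] gives a common subsequence of length 4, and the DP table's final entry dp[7][8] is also 4, so no common subsequence is longer.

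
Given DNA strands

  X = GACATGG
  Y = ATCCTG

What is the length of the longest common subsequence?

Taking A [2,1], C [3,4], T [5,5], G [7,6] gives a common subsequence of length 4. Since dp[7][6] = 4, nothing longer is possible.

4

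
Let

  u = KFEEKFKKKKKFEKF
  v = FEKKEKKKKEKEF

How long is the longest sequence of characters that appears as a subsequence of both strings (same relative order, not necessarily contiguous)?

Taking F (u #2, v #1) → E (u #4, v #2) → K (u #5, v #3) → K (u #7, v #4) → K (u #8, v #6) → K (u #9, v #7) → K (u #10, v #8) → K (u #11, v #9) → E (u #13, v #10) → K (u #14, v #11) → F (u #15, v #13) gives a common subsequence of length 11. The LCS DP gives dp[15][13] = 11, so this is optimal.

11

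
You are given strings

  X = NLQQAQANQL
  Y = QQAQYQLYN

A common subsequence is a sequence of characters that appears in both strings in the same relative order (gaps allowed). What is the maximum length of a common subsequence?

6

Let dp[i][j] be the LCS length of the first i characters of X and the first j characters of Y. dp[i][j] = dp[i-1][j-1]+1 when the i-th and j-th characters match, else max(dp[i-1][j], dp[i][j-1]).
    ·  Q  Q  A  Q  Y  Q  L  Y  N
 ·  0  0  0  0  0  0  0  0  0  0
 N  0  0  0  0  0  0  0  0  0  1
 L  0  0  0  0  0  0  0  1  1  1
 Q  0  1  1  1  1  1  1  1  1  1
 Q  0  1  2  2  2  2  2  2  2  2
 A  0  1  2  3  3  3  3  3  3  3
 Q  0  1  2  3  4  4  4  4  4  4
 A  0  1  2  3  4  4  4  4  4  4
 N  0  1  2  3  4  4  4  4  4  5
 Q  0  1  2  3  4  4  5  5  5  5
 L  0  1  2  3  4  4  5  6  6  6
dp[10][9] = 6. One LCS (by backtracking along matches): QQAQQL.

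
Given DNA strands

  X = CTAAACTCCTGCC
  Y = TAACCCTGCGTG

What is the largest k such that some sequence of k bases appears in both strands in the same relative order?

One common subsequence of length 9: T (X #2, Y #1) → A (X #4, Y #2) → A (X #5, Y #3) → C (X #6, Y #4) → C (X #8, Y #5) → C (X #9, Y #6) → T (X #10, Y #7) → G (X #11, Y #8) → C (X #12, Y #9). dp[13][12] = 9 confirms this is the maximum.

9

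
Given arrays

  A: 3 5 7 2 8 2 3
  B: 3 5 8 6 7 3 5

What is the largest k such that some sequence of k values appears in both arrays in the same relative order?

4

Let dp[i][j] be the LCS length of the first i values of A and the first j values of B. dp[i][j] = dp[i-1][j-1]+1 when the i-th and j-th values match, else max(dp[i-1][j], dp[i][j-1]).
    ·  3  5  8  6  7  3  5
 ·  0  0  0  0  0  0  0  0
 3  0  1  1  1  1  1  1  1
 5  0  1  2  2  2  2  2  2
 7  0  1  2  2  2  3  3  3
 2  0  1  2  2  2  3  3  3
 8  0  1  2  3  3  3  3  3
 2  0  1  2  3  3  3  3  3
 3  0  1  2  3  3  3  4  4
dp[7][7] = 4. One LCS (by backtracking along matches): 3, 5, 7, 3.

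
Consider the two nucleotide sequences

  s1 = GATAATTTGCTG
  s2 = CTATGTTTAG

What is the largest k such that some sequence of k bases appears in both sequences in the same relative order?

One common subsequence of length 7: T at s1[3]=s2[2] → A at s1[5]=s2[3] → T at s1[6]=s2[4] → T at s1[7]=s2[6] → T at s1[8]=s2[7] → T at s1[11]=s2[8] → G at s1[12]=s2[10]. The LCS DP gives dp[12][10] = 7, so this is optimal.

7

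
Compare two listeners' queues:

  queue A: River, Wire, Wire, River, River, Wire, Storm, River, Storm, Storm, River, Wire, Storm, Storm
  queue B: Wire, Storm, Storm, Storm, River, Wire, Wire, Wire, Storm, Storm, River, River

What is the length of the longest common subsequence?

Match Wire (queue A #6, queue B #1), then Storm (queue A #7, queue B #2), then Storm (queue A #9, queue B #3), then Storm (queue A #10, queue B #4), then River (queue A #11, queue B #5), then Wire (queue A #12, queue B #8), then Storm (queue A #13, queue B #9), then Storm (queue A #14, queue B #10) — 8 songs in the same relative order in both. The LCS DP gives dp[14][12] = 8, so this is optimal.

8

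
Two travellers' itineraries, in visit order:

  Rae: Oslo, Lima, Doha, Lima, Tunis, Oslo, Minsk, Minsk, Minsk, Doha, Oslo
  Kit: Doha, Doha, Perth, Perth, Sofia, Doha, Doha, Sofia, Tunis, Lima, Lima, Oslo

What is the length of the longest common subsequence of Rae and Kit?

3

Pick Lima at Rae[2]=Kit[10], Lima at Rae[4]=Kit[11], Oslo at Rae[11]=Kit[12]; all 3 stops appear in both, in order. Since dp[11][12] = 3, nothing longer is possible.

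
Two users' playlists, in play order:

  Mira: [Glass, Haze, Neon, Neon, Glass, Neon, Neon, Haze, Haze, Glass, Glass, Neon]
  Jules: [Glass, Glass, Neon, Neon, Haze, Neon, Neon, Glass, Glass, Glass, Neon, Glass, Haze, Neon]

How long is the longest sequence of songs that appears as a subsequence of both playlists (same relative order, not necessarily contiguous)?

Pick Glass at Mira[1]=Jules[2], then Haze at Mira[2]=Jules[5], then Neon at Mira[3]=Jules[6], then Neon at Mira[4]=Jules[7], then Glass at Mira[5]=Jules[10], then Neon at Mira[6]=Jules[11], then Haze at Mira[9]=Jules[13], then Neon at Mira[12]=Jules[14]; all 8 songs appear in both, in order. Since dp[12][14] = 8, nothing longer is possible.

8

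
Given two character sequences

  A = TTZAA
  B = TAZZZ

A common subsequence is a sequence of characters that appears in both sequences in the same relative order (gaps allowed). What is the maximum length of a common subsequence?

Let dp[i][j] be the LCS length of the first i characters of A and the first j characters of B. dp[i][j] = dp[i-1][j-1]+1 when the i-th and j-th characters match, else max(dp[i-1][j], dp[i][j-1]).
    ·  T  A  Z  Z  Z
 ·  0  0  0  0  0  0
 T  0  1  1  1  1  1
 T  0  1  1  1  1  1
 Z  0  1  1  2  2  2
 A  0  1  2  2  2  2
 A  0  1  2  2  2  2
dp[5][5] = 2. One LCS (by backtracking along matches): TZ.

2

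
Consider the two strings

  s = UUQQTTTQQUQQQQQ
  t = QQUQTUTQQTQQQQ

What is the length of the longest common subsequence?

Taking U at s[2]=t[3], Q at s[4]=t[4], T at s[5]=t[5], T at s[7]=t[7], Q at s[8]=t[8], Q at s[9]=t[9], Q at s[12]=t[11], Q at s[13]=t[12], Q at s[14]=t[13], Q at s[15]=t[14] gives a common subsequence of length 10, and the DP table's final entry dp[15][14] is also 10, so no common subsequence is longer.

10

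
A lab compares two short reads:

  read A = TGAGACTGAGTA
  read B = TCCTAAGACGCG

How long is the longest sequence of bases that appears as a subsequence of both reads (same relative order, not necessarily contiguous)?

7

Let dp[i][j] be the LCS length of the first i bases of read A and the first j bases of read B. dp[i][j] = dp[i-1][j-1]+1 when the i-th and j-th bases match, else max(dp[i-1][j], dp[i][j-1]).
    ·  T  C  C  T  A  A  G  A  C  G  C  G
 ·  0  0  0  0  0  0  0  0  0  0  0  0  0
 T  0  1  1  1  1  1  1  1  1  1  1  1  1
 G  0  1  1  1  1  1  1  2  2  2  2  2  2
 A  0  1  1  1  1  2  2  2  3  3  3  3  3
 G  0  1  1  1  1  2  2  3  3  3  4  4  4
 A  0  1  1  1  1  2  3  3  4  4  4  4  4
 C  0  1  2  2  2  2  3  3  4  5  5  5  5
 T  0  1  2  2  3  3  3  3  4  5  5  5  5
 G  0  1  2  2  3  3  3  4  4  5  6  6  6
 A  0  1  2  2  3  4  4  4  5  5  6  6  6
 G  0  1  2  2  3  4  4  5  5  5  6  6  7
 T  0  1  2  2  3  4  4  5  5  5  6  6  7
 A  0  1  2  2  3  4  5  5  6  6  6  6  7
dp[12][12] = 7. One LCS (by backtracking along matches): TAGACGG.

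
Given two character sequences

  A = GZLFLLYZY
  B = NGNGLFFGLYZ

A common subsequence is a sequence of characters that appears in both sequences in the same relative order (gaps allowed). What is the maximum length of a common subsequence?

6

Match G [1,4], L [3,5], F [4,7], L [6,9], Y [7,10], Z [8,11] — 6 characters in the same relative order in both, and the DP table's final entry dp[9][11] is also 6, so no common subsequence is longer.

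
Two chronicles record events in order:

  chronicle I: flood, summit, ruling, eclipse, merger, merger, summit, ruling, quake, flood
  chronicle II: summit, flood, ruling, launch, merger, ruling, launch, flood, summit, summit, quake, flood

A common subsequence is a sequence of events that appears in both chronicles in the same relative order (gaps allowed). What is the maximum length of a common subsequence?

Taking flood (chronicle I #1, chronicle II #2), ruling (chronicle I #3, chronicle II #3), merger (chronicle I #5, chronicle II #5), summit (chronicle I #7, chronicle II #10), quake (chronicle I #9, chronicle II #11), flood (chronicle I #10, chronicle II #12) gives a common subsequence of length 6. Since dp[10][12] = 6, nothing longer is possible.

6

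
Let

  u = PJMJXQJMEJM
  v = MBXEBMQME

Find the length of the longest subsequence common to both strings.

5

Match M (u #3, v #1), X (u #5, v #3), Q (u #6, v #7), M (u #8, v #8), E (u #9, v #9) — 5 characters in the same relative order in both. dp[11][9] = 5 confirms this is the maximum.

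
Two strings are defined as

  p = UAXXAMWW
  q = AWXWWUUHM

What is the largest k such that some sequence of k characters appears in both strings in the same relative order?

4

Let dp[i][j] be the LCS length of the first i characters of p and the first j characters of q. dp[i][j] = dp[i-1][j-1]+1 when the i-th and j-th characters match, else max(dp[i-1][j], dp[i][j-1]).
    ·  A  W  X  W  W  U  U  H  M
 ·  0  0  0  0  0  0  0  0  0  0
 U  0  0  0  0  0  0  1  1  1  1
 A  0  1  1  1  1  1  1  1  1  1
 X  0  1  1  2  2  2  2  2  2  2
 X  0  1  1  2  2  2  2  2  2  2
 A  0  1  1  2  2  2  2  2  2  2
 M  0  1  1  2  2  2  2  2  2  3
 W  0  1  2  2  3  3  3  3  3  3
 W  0  1  2  2  3  4  4  4  4  4
dp[8][9] = 4. One LCS (by backtracking along matches): AXWW.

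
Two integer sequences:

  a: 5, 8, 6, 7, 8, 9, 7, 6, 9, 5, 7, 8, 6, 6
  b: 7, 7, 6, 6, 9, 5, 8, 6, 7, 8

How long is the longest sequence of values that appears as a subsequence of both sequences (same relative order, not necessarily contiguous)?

7

Pick 7 (a #4, b #1), 7 (a #7, b #2), 6 (a #8, b #4), 9 (a #9, b #5), 5 (a #10, b #6), 7 (a #11, b #9), 8 (a #12, b #10); all 7 values appear in both, in order. dp[14][10] = 7 confirms this is the maximum.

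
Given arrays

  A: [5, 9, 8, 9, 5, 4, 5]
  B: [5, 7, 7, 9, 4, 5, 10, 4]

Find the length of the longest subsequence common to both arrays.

4

Taking 5 at A[1]=B[1], then 9 at A[2]=B[4], then 5 at A[5]=B[6], then 4 at A[6]=B[8] gives a common subsequence of length 4. The LCS DP gives dp[7][8] = 4, so this is optimal.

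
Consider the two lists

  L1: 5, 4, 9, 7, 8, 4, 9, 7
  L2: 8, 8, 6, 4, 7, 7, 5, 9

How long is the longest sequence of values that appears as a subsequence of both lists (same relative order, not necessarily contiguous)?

3

Let dp[i][j] be the LCS length of the first i values of L1 and the first j values of L2. dp[i][j] = dp[i-1][j-1]+1 when the i-th and j-th values match, else max(dp[i-1][j], dp[i][j-1]).
    ·  8  8  6  4  7  7  5  9
 ·  0  0  0  0  0  0  0  0  0
 5  0  0  0  0  0  0  0  1  1
 4  0  0  0  0  1  1  1  1  1
 9  0  0  0  0  1  1  1  1  2
 7  0  0  0  0  1  2  2  2  2
 8  0  1  1  1  1  2  2  2  2
 4  0  1  1  1  2  2  2  2  2
 9  0  1  1  1  2  2  2  2  3
 7  0  1  1  1  2  3  3  3  3
dp[8][8] = 3. One LCS (by backtracking along matches): 4, 7, 9.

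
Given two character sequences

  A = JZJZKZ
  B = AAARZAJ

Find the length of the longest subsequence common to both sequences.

2

Pick Z (A #2, B #5); then J (A #3, B #7); all 2 characters appear in both, in order. The LCS DP gives dp[6][7] = 2, so this is optimal.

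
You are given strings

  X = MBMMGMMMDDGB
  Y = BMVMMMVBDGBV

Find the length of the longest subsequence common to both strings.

8

Match B [2,1]; then M [3,2]; then M [4,4]; then M [6,5]; then M [7,6]; then D [10,9]; then G [11,10]; then B [12,11] — 8 characters in the same relative order in both, and the DP table's final entry dp[12][12] is also 8, so no common subsequence is longer.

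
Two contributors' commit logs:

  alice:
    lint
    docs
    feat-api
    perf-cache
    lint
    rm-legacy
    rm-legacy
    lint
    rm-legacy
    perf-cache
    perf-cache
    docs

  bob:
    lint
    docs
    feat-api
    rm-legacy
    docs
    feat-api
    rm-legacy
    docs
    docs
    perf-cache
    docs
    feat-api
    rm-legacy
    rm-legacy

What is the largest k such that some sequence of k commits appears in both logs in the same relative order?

One common subsequence of length 7: lint [1,1] → docs [2,2] → feat-api [3,3] → rm-legacy [6,4] → rm-legacy [7,7] → perf-cache [11,10] → docs [12,11]. The LCS DP gives dp[12][14] = 7, so this is optimal.

7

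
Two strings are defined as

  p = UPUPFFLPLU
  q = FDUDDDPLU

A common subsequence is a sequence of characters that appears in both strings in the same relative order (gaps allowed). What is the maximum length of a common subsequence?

Match U at p[1]=q[3]; then P at p[8]=q[7]; then L at p[9]=q[8]; then U at p[10]=q[9] — 4 characters in the same relative order in both. Since dp[10][9] = 4, nothing longer is possible.

4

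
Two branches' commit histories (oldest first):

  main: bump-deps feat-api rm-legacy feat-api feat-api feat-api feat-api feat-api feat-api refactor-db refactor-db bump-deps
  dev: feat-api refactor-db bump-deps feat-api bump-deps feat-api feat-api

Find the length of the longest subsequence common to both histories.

4

Taking bump-deps (main #1, dev #3), feat-api (main #2, dev #4), feat-api (main #8, dev #6), feat-api (main #9, dev #7) gives a common subsequence of length 4. The LCS DP gives dp[12][7] = 4, so this is optimal.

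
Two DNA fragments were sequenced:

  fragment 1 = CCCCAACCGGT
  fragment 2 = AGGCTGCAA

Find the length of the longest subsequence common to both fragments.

Let dp[i][j] be the LCS length of the first i bases of fragment 1 and the first j bases of fragment 2. dp[i][j] = dp[i-1][j-1]+1 when the i-th and j-th bases match, else max(dp[i-1][j], dp[i][j-1]).
    ·  A  G  G  C  T  G  C  A  A
 ·  0  0  0  0  0  0  0  0  0  0
 C  0  0  0  0  1  1  1  1  1  1
 C  0  0  0  0  1  1  1  2  2  2
 C  0  0  0  0  1  1  1  2  2  2
 C  0  0  0  0  1  1  1  2  2  2
 A  0  1  1  1  1  1  1  2  3  3
 A  0  1  1  1  1  1  1  2  3  4
 C  0  1  1  1  2  2  2  2  3  4
 C  0  1  1  1  2  2  2  3  3  4
 G  0  1  2  2  2  2  3  3  3  4
 G  0  1  2  3  3  3  3  3  3  4
 T  0  1  2  3  3  4  4  4  4  4
dp[11][9] = 4. One LCS (by backtracking along matches): CCAA.

4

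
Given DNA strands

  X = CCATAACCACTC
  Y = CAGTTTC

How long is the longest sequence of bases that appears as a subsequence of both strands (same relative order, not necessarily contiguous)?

Let dp[i][j] be the LCS length of the first i bases of X and the first j bases of Y. dp[i][j] = dp[i-1][j-1]+1 when the i-th and j-th bases match, else max(dp[i-1][j], dp[i][j-1]).
    ·  C  A  G  T  T  T  C
 ·  0  0  0  0  0  0  0  0
 C  0  1  1  1  1  1  1  1
 C  0  1  1  1  1  1  1  2
 A  0  1  2  2  2  2  2  2
 T  0  1  2  2  3  3  3  3
 A  0  1  2  2  3  3  3  3
 A  0  1  2  2  3  3  3  3
 C  0  1  2  2  3  3  3  4
 C  0  1  2  2  3  3  3  4
 A  0  1  2  2  3  3  3  4
 C  0  1  2  2  3  3  3  4
 T  0  1  2  2  3  4  4  4
 C  0  1  2  2  3  4  4  5
dp[12][7] = 5. One LCS (by backtracking along matches): CATTC.

5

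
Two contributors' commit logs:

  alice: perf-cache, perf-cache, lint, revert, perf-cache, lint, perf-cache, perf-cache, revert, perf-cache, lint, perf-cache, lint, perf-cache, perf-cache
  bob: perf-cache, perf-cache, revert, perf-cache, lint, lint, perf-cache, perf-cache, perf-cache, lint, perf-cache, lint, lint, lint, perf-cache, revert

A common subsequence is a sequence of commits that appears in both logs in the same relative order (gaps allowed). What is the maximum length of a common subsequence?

12

Taking perf-cache [1,1]; then perf-cache [2,2]; then revert [4,3]; then perf-cache [5,4]; then lint [6,6]; then perf-cache [7,7]; then perf-cache [8,8]; then perf-cache [10,9]; then lint [11,10]; then perf-cache [12,11]; then lint [13,14]; then perf-cache [14,15] gives a common subsequence of length 12. The LCS DP gives dp[15][16] = 12, so this is optimal.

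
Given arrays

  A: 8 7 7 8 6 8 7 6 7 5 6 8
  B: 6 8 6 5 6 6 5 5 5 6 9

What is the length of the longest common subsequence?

5

Let dp[i][j] be the LCS length of the first i values of A and the first j values of B. dp[i][j] = dp[i-1][j-1]+1 when the i-th and j-th values match, else max(dp[i-1][j], dp[i][j-1]).
    ·  6  8  6  5  6  6  5  5  5  6  9
 ·  0  0  0  0  0  0  0  0  0  0  0  0
 8  0  0  1  1  1  1  1  1  1  1  1  1
 7  0  0  1  1  1  1  1  1  1  1  1  1
 7  0  0  1  1  1  1  1  1  1  1  1  1
 8  0  0  1  1  1  1  1  1  1  1  1  1
 6  0  1  1  2  2  2  2  2  2  2  2  2
 8  0  1  2  2  2  2  2  2  2  2  2  2
 7  0  1  2  2  2  2  2  2  2  2  2  2
 6  0  1  2  3  3  3  3  3  3  3  3  3
 7  0  1  2  3  3  3  3  3  3  3  3  3
 5  0  1  2  3  4  4  4  4  4  4  4  4
 6  0  1  2  3  4  5  5  5  5  5  5  5
 8  0  1  2  3  4  5  5  5  5  5  5  5
dp[12][11] = 5. One LCS (by backtracking along matches): 8, 6, 6, 5, 6.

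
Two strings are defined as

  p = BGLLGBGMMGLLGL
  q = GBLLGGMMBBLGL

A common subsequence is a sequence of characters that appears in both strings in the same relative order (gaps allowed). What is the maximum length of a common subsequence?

10

One common subsequence of length 10: B at p[1]=q[2], L at p[3]=q[3], L at p[4]=q[4], G at p[5]=q[5], G at p[7]=q[6], M at p[8]=q[7], M at p[9]=q[8], L at p[12]=q[11], G at p[13]=q[12], L at p[14]=q[13]. dp[14][13] = 10 confirms this is the maximum.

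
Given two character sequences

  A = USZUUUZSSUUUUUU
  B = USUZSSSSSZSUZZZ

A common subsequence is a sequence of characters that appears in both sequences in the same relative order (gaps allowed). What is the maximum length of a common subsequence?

One common subsequence of length 7: U (A #1, B #1); then S (A #2, B #2); then U (A #6, B #3); then Z (A #7, B #4); then S (A #8, B #9); then S (A #9, B #11); then U (A #10, B #12). dp[15][15] = 7 confirms this is the maximum.

7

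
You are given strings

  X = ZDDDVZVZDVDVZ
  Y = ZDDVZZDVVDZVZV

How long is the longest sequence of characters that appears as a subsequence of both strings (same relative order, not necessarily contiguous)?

Match Z (X #1, Y #1); then D (X #3, Y #2); then D (X #4, Y #3); then V (X #5, Y #4); then Z (X #6, Y #5); then Z (X #8, Y #6); then D (X #9, Y #7); then V (X #10, Y #9); then D (X #11, Y #10); then V (X #12, Y #12); then Z (X #13, Y #13) — 11 characters in the same relative order in both. The LCS DP gives dp[13][14] = 11, so this is optimal.

11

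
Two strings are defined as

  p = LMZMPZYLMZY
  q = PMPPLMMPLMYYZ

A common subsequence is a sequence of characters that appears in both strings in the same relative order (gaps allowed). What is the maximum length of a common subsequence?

7

One common subsequence of length 7: L (p #1, q #5); then M (p #2, q #6); then M (p #4, q #7); then P (p #5, q #8); then L (p #8, q #9); then M (p #9, q #10); then Z (p #10, q #13), and the DP table's final entry dp[11][13] is also 7, so no common subsequence is longer.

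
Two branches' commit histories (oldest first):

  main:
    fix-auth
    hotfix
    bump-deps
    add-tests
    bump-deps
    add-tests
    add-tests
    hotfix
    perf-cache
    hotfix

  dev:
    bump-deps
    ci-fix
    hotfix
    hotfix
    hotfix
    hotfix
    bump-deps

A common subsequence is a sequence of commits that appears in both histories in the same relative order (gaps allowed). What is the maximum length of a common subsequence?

3

Pick hotfix at main[2]=dev[4], hotfix at main[8]=dev[5], hotfix at main[10]=dev[6]; all 3 commits appear in both, in order, and the DP table's final entry dp[10][7] is also 3, so no common subsequence is longer.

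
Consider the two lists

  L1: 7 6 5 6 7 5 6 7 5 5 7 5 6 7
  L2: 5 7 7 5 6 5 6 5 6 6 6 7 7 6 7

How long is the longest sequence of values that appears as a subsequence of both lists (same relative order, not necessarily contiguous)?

10

Pick 7 at L1[1]=L2[3], then 6 at L1[2]=L2[5], then 5 at L1[3]=L2[6], then 6 at L1[4]=L2[7], then 5 at L1[6]=L2[8], then 6 at L1[7]=L2[11], then 7 at L1[8]=L2[12], then 7 at L1[11]=L2[13], then 6 at L1[13]=L2[14], then 7 at L1[14]=L2[15]; all 10 values appear in both, in order. The LCS DP gives dp[14][15] = 10, so this is optimal.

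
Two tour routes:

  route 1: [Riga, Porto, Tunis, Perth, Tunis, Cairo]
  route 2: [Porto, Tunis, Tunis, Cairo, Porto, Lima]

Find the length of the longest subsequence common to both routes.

Pick Porto at route 1[2]=route 2[1] → Tunis at route 1[3]=route 2[2] → Tunis at route 1[5]=route 2[3] → Cairo at route 1[6]=route 2[4]; all 4 stops appear in both, in order. The LCS DP gives dp[6][6] = 4, so this is optimal.

4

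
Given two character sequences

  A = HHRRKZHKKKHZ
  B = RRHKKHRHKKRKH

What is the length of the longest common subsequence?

8

Taking H at A[1]=B[3] → H at A[2]=B[6] → R at A[4]=B[7] → H at A[7]=B[8] → K at A[8]=B[9] → K at A[9]=B[10] → K at A[10]=B[12] → H at A[11]=B[13] gives a common subsequence of length 8. Since dp[12][13] = 8, nothing longer is possible.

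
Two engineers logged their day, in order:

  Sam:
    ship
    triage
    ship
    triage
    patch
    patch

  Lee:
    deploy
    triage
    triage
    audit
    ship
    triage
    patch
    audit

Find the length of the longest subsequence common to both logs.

4

Match triage at Sam[2]=Lee[3], ship at Sam[3]=Lee[5], triage at Sam[4]=Lee[6], patch at Sam[5]=Lee[7] — 4 tasks in the same relative order in both. The LCS DP gives dp[6][8] = 4, so this is optimal.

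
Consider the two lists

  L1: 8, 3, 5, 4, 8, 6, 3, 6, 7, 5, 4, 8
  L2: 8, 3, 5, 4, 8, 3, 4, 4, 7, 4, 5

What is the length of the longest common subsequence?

8

Match 8 at L1[1]=L2[1], 3 at L1[2]=L2[2], 5 at L1[3]=L2[3], 4 at L1[4]=L2[4], 8 at L1[5]=L2[5], 3 at L1[7]=L2[6], 7 at L1[9]=L2[9], 5 at L1[10]=L2[11] — 8 values in the same relative order in both. dp[12][11] = 8 confirms this is the maximum.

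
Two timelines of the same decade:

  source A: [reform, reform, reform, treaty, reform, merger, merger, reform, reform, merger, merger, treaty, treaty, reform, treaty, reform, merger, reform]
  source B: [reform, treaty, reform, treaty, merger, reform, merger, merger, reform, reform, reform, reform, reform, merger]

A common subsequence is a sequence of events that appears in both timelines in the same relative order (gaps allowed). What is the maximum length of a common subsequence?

Pick reform at source A[1]=source B[1] → reform at source A[3]=source B[3] → treaty at source A[4]=source B[4] → reform at source A[5]=source B[6] → merger at source A[6]=source B[7] → merger at source A[7]=source B[8] → reform at source A[8]=source B[10] → reform at source A[9]=source B[11] → reform at source A[14]=source B[12] → reform at source A[16]=source B[13] → merger at source A[17]=source B[14]; all 11 events appear in both, in order. The LCS DP gives dp[18][14] = 11, so this is optimal.

11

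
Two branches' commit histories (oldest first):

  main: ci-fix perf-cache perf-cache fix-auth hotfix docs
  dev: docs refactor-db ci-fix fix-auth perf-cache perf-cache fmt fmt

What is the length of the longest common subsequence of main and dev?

One common subsequence of length 3: ci-fix [1,3]; then perf-cache [2,5]; then perf-cache [3,6]. Since dp[6][8] = 3, nothing longer is possible.

3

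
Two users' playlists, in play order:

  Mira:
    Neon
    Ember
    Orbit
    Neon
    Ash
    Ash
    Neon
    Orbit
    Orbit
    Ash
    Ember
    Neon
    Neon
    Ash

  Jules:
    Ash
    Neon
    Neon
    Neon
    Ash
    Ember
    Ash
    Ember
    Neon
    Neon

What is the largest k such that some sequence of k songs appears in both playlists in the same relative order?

One common subsequence of length 7: Neon (Mira #1, Jules #3); then Neon (Mira #4, Jules #4); then Ash (Mira #5, Jules #5); then Ash (Mira #10, Jules #7); then Ember (Mira #11, Jules #8); then Neon (Mira #12, Jules #9); then Neon (Mira #13, Jules #10). The LCS DP gives dp[14][10] = 7, so this is optimal.

7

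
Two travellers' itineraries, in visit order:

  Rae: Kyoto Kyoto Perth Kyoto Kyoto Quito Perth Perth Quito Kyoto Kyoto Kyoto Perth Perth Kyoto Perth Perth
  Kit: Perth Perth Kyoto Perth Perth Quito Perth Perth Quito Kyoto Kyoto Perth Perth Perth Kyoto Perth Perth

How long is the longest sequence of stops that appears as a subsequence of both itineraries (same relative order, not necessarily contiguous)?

Match Kyoto (Rae #1, Kit #3), then Perth (Rae #3, Kit #5), then Quito (Rae #6, Kit #6), then Perth (Rae #7, Kit #7), then Perth (Rae #8, Kit #8), then Quito (Rae #9, Kit #9), then Kyoto (Rae #10, Kit #10), then Kyoto (Rae #11, Kit #11), then Perth (Rae #13, Kit #13), then Perth (Rae #14, Kit #14), then Kyoto (Rae #15, Kit #15), then Perth (Rae #16, Kit #16), then Perth (Rae #17, Kit #17) — 13 stops in the same relative order in both. dp[17][17] = 13 confirms this is the maximum.

13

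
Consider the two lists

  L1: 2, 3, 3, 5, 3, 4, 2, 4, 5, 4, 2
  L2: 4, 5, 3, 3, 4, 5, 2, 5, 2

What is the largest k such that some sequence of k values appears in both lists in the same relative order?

6

Let dp[i][j] be the LCS length of the first i values of L1 and the first j values of L2. dp[i][j] = dp[i-1][j-1]+1 when the i-th and j-th values match, else max(dp[i-1][j], dp[i][j-1]).
    ·  4  5  3  3  4  5  2  5  2
 ·  0  0  0  0  0  0  0  0  0  0
 2  0  0  0  0  0  0  0  1  1  1
 3  0  0  0  1  1  1  1  1  1  1
 3  0  0  0  1  2  2  2  2  2  2
 5  0  0  1  1  2  2  3  3  3  3
 3  0  0  1  2  2  2  3  3  3  3
 4  0  1  1  2  2  3  3  3  3  3
 2  0  1  1  2  2  3  3  4  4  4
 4  0  1  1  2  2  3  3  4  4  4
 5  0  1  2  2  2  3  4  4  5  5
 4  0  1  2  2  2  3  4  4  5  5
 2  0  1  2  2  2  3  4  5  5  6
dp[11][9] = 6. One LCS (by backtracking along matches): 3, 3, 5, 2, 5, 2.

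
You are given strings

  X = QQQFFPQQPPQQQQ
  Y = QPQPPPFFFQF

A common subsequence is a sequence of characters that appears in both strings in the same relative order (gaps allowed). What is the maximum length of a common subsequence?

One common subsequence of length 6: Q (X #1, Y #1), then Q (X #3, Y #3), then P (X #6, Y #4), then P (X #9, Y #5), then P (X #10, Y #6), then Q (X #11, Y #10). Since dp[14][11] = 6, nothing longer is possible.

6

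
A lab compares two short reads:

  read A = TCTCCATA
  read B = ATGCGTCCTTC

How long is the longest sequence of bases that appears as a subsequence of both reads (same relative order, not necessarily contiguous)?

6

Taking T [1,2], then C [2,4], then T [3,6], then C [4,7], then C [5,8], then T [7,10] gives a common subsequence of length 6. The LCS DP gives dp[8][11] = 6, so this is optimal.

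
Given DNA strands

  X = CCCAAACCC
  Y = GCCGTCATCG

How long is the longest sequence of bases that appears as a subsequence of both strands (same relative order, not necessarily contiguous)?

5

Match C (X #1, Y #2), C (X #2, Y #3), C (X #3, Y #6), A (X #4, Y #7), C (X #7, Y #9) — 5 bases in the same relative order in both, and the DP table's final entry dp[9][10] is also 5, so no common subsequence is longer.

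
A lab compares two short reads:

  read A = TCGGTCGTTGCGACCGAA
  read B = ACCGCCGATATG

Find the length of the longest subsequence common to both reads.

8

One common subsequence of length 8: C at read A[6]=read B[2]; then C at read A[11]=read B[3]; then G at read A[12]=read B[4]; then C at read A[14]=read B[5]; then C at read A[15]=read B[6]; then G at read A[16]=read B[7]; then A at read A[17]=read B[8]; then A at read A[18]=read B[10]. dp[18][12] = 8 confirms this is the maximum.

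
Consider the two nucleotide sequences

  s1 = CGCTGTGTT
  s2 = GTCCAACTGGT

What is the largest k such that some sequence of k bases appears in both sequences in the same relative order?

6

One common subsequence of length 6: C at s1[1]=s2[4], then C at s1[3]=s2[7], then T at s1[4]=s2[8], then G at s1[5]=s2[9], then G at s1[7]=s2[10], then T at s1[9]=s2[11]. The LCS DP gives dp[9][11] = 6, so this is optimal.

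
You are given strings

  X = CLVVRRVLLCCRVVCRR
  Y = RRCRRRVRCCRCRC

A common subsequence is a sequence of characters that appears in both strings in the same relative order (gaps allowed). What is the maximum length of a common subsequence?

Pick C at X[1]=Y[3]; then R at X[5]=Y[5]; then R at X[6]=Y[6]; then V at X[7]=Y[7]; then C at X[10]=Y[9]; then C at X[11]=Y[10]; then R at X[12]=Y[11]; then C at X[15]=Y[12]; then R at X[16]=Y[13]; all 9 characters appear in both, in order, and the DP table's final entry dp[17][14] is also 9, so no common subsequence is longer.

9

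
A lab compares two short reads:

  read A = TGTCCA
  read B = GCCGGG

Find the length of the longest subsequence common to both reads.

Pick G (read A #2, read B #1); then C (read A #4, read B #2); then C (read A #5, read B #3); all 3 bases appear in both, in order. Since dp[6][6] = 3, nothing longer is possible.

3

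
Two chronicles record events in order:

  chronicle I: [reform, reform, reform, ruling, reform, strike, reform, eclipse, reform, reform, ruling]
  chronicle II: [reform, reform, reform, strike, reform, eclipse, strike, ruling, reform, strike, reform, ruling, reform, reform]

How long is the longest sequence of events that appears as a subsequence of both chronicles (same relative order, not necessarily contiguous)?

Pick reform at chronicle I[1]=chronicle II[2] → reform at chronicle I[2]=chronicle II[3] → reform at chronicle I[3]=chronicle II[5] → ruling at chronicle I[4]=chronicle II[8] → reform at chronicle I[5]=chronicle II[9] → strike at chronicle I[6]=chronicle II[10] → reform at chronicle I[7]=chronicle II[11] → reform at chronicle I[9]=chronicle II[13] → reform at chronicle I[10]=chronicle II[14]; all 9 events appear in both, in order. Since dp[11][14] = 9, nothing longer is possible.

9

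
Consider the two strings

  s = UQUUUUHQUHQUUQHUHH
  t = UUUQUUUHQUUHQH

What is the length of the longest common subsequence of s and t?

Pick U [1,1] → U [3,2] → U [4,3] → U [5,5] → U [6,6] → U [9,7] → H [10,8] → Q [11,9] → U [12,10] → U [13,11] → Q [14,13] → H [18,14]; all 12 characters appear in both, in order. The LCS DP gives dp[18][14] = 12, so this is optimal.

12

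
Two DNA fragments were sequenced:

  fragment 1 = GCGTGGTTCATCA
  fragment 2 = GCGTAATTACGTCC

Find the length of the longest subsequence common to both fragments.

Taking G at fragment 1[1]=fragment 2[1] → C at fragment 1[2]=fragment 2[2] → G at fragment 1[3]=fragment 2[3] → T at fragment 1[4]=fragment 2[4] → T at fragment 1[7]=fragment 2[7] → T at fragment 1[8]=fragment 2[8] → C at fragment 1[9]=fragment 2[10] → T at fragment 1[11]=fragment 2[12] → C at fragment 1[12]=fragment 2[14] gives a common subsequence of length 9. dp[13][14] = 9 confirms this is the maximum.

9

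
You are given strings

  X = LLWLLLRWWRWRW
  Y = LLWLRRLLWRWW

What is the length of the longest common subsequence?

10

One common subsequence of length 10: L [1,1], then L [2,2], then W [3,3], then L [4,4], then L [5,7], then L [6,8], then W [9,9], then R [10,10], then W [11,11], then W [13,12], and the DP table's final entry dp[13][12] is also 10, so no common subsequence is longer.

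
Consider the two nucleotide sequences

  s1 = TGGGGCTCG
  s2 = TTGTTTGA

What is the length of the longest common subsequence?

4

Let dp[i][j] be the LCS length of the first i bases of s1 and the first j bases of s2. dp[i][j] = dp[i-1][j-1]+1 when the i-th and j-th bases match, else max(dp[i-1][j], dp[i][j-1]).
    ·  T  T  G  T  T  T  G  A
 ·  0  0  0  0  0  0  0  0  0
 T  0  1  1  1  1  1  1  1  1
 G  0  1  1  2  2  2  2  2  2
 G  0  1  1  2  2  2  2  3  3
 G  0  1  1  2  2  2  2  3  3
 G  0  1  1  2  2  2  2  3  3
 C  0  1  1  2  2  2  2  3  3
 T  0  1  2  2  3  3  3  3  3
 C  0  1  2  2  3  3  3  3  3
 G  0  1  2  3  3  3  3  4  4
dp[9][8] = 4. One LCS (by backtracking along matches): TGTG.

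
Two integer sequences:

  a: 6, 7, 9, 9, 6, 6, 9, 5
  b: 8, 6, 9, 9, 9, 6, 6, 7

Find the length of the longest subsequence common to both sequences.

Pick 6 at a[1]=b[2], 9 at a[3]=b[4], 9 at a[4]=b[5], 6 at a[5]=b[6], 6 at a[6]=b[7]; all 5 values appear in both, in order. Since dp[8][8] = 5, nothing longer is possible.

5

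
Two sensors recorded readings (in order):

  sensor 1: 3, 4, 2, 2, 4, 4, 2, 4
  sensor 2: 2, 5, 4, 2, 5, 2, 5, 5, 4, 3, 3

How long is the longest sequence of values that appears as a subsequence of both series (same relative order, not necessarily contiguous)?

Let dp[i][j] be the LCS length of the first i values of sensor 1 and the first j values of sensor 2. dp[i][j] = dp[i-1][j-1]+1 when the i-th and j-th values match, else max(dp[i-1][j], dp[i][j-1]).
    ·  2  5  4  2  5  2  5  5  4  3  3
 ·  0  0  0  0  0  0  0  0  0  0  0  0
 3  0  0  0  0  0  0  0  0  0  0  1  1
 4  0  0  0  1  1  1  1  1  1  1  1  1
 2  0  1  1  1  2  2  2  2  2  2  2  2
 2  0  1  1  1  2  2  3  3  3  3  3  3
 4  0  1  1  2  2  2  3  3  3  4  4  4
 4  0  1  1  2  2  2  3  3  3  4  4  4
 2  0  1  1  2  3  3  3  3  3  4  4  4
 4  0  1  1  2  3  3  3  3  3  4  4  4
dp[8][11] = 4. One LCS (by backtracking along matches): 4, 2, 2, 4.

4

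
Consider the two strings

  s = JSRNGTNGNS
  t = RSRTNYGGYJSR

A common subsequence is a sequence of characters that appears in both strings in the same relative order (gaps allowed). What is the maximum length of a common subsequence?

Let dp[i][j] be the LCS length of the first i characters of s and the first j characters of t. dp[i][j] = dp[i-1][j-1]+1 when the i-th and j-th characters match, else max(dp[i-1][j], dp[i][j-1]).
    ·  R  S  R  T  N  Y  G  G  Y  J  S  R
 ·  0  0  0  0  0  0  0  0  0  0  0  0  0
 J  0  0  0  0  0  0  0  0  0  0  1  1  1
 S  0  0  1  1  1  1  1  1  1  1  1  2  2
 R  0  1  1  2  2  2  2  2  2  2  2  2  3
 N  0  1  1  2  2  3  3  3  3  3  3  3  3
 G  0  1  1  2  2  3  3  4  4  4  4  4  4
 T  0  1  1  2  3  3  3  4  4  4  4  4  4
 N  0  1  1  2  3  4  4  4  4  4  4  4  4
 G  0  1  1  2  3  4  4  5  5  5  5  5  5
 N  0  1  1  2  3  4  4  5  5  5  5  5  5
 S  0  1  2  2  3  4  4  5  5  5  5  6  6
dp[10][12] = 6. One LCS (by backtracking along matches): SRNGGS.

6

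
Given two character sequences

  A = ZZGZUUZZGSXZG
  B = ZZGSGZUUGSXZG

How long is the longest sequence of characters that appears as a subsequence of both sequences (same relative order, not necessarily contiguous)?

11

Pick Z (A #1, B #1), Z (A #2, B #2), G (A #3, B #5), Z (A #4, B #6), U (A #5, B #7), U (A #6, B #8), G (A #9, B #9), S (A #10, B #10), X (A #11, B #11), Z (A #12, B #12), G (A #13, B #13); all 11 characters appear in both, in order, and the DP table's final entry dp[13][13] is also 11, so no common subsequence is longer.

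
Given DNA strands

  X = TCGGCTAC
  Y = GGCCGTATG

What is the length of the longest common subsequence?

5

One common subsequence of length 5: G (X #3, Y #1), G (X #4, Y #2), C (X #5, Y #4), T (X #6, Y #6), A (X #7, Y #7). dp[8][9] = 5 confirms this is the maximum.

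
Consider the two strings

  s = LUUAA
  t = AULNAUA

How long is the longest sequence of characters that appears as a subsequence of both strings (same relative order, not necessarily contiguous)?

Let dp[i][j] be the LCS length of the first i characters of s and the first j characters of t. dp[i][j] = dp[i-1][j-1]+1 when the i-th and j-th characters match, else max(dp[i-1][j], dp[i][j-1]).
    ·  A  U  L  N  A  U  A
 ·  0  0  0  0  0  0  0  0
 L  0  0  0  1  1  1  1  1
 U  0  0  1  1  1  1  2  2
 U  0  0  1  1  1  1  2  2
 A  0  1  1  1  1  2  2  3
 A  0  1  1  1  1  2  2  3
dp[5][7] = 3. One LCS (by backtracking along matches): LUA.

3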